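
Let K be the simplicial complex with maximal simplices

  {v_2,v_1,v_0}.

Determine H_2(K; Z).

H_2 = 0.

Fix the vertex order v_0 < v_1 < v_2 and write every simplex with vertices in increasing order. Then dim K = 2 and the simplices of K are:

  0-simplices (3): [v_0], [v_1], [v_2]
  1-simplices (3): [v_0,v_1], [v_0,v_2], [v_1,v_2]
  2-simplices (1): [v_0,v_1,v_2]

so the chain groups are C_0 ≅ Z^3, C_1 ≅ Z^3, C_2 ≅ Z^1.

∂_1: C_1 → C_0 sends each edge [p,q] (with p < q) to q − p. For instance
  ∂[v_0,v_2] = [v_2] − [v_0].
This gives a 3×3 integer matrix of rank 2; reducing to Smith normal form yields diagonal entries (1,1).

Boundary ∂_2: C_2 → C_1 maps a triangle to the signed sum of its edges. For instance
  ∂[v_0,v_1,v_2] = [v_1,v_2] − [v_0,v_2] + [v_0,v_1].
This gives a 3×1 integer matrix of rank 1; reducing to Smith normal form yields diagonal entries (1).

Now H_k = ker ∂_k / im ∂_{k+1}, so:

  H_2: rank ker ∂_2 − rank ∂_3 = (1 − 1) − 0 = 0, and there is no ∂_3, so H_2 = 0.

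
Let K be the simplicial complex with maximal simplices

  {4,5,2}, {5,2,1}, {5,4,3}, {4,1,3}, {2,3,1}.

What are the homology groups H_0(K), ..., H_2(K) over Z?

We work with the vertex ordering 1 < 2 < 3 < 4 < 5. The simplices of K, each written with vertices in increasing order, are:

  0-simplices (5): [1], [2], [3], [4], [5]
  1-simplices (10): [1,2], [1,3], [1,4], [1,5], [2,3], [2,4], [2,5], [3,4], [3,5], [4,5]
  2-simplices (5): [1,2,3], [1,2,5], [1,3,4], [2,4,5], [3,4,5]

so the chain groups are C_0 ≅ Z^5, C_1 ≅ Z^10, C_2 ≅ Z^5.

∂_1: C_1 → C_0 maps an edge to its endpoints' difference, ∂[p,q] = q − p.
This gives a 5×10 integer matrix of rank 4; reducing to Smith normal form yields diagonal entries (1,1,1,1).

The boundary map ∂_2: C_2 → C_1 acts by ∂[p,q,r] = [q,r] − [p,r] + [p,q]. For instance
  ∂[1,3,4] = [3,4] − [1,4] + [1,3],
  ∂[1,2,5] = [2,5] − [1,5] + [1,2].
The resulting 10×5 matrix has rank 5, and its Smith normal form has invariant factors (1,1,1,1,1).

From H_k ≅ ker(∂_k) / im(∂_{k+1}) we obtain:

  H_0: rank C_0 − rank ∂_1 = 5 − 4 = 1, and the invariant factors of ∂_1 are all 1, so H_0 = Z.
  H_1: rank ker ∂_1 − rank ∂_2 = (10 − 4) − 5 = 1, and the invariant factors of ∂_2 are all 1, so H_1 = Z.
  H_2: rank ker ∂_2 − rank ∂_3 = (5 − 5) − 0 = 0, and there is no ∂_3, so H_2 = 0.

(K is a triangulation of the Möbius band.)

H_0 ≅ Z,  H_1 ≅ Z,  H_2 = 0.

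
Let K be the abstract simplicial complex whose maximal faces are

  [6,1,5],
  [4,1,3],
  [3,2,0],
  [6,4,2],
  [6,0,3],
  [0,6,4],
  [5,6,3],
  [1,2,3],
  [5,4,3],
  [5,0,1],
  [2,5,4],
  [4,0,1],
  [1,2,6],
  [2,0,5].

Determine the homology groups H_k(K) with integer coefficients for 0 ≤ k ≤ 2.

Fix the vertex order 0 < 1 < 2 < 3 < 4 < 5 < 6 and write every simplex with vertices in increasing order. Then dim K = 2 and the simplices of K are:

  0-simplices (7): [0], [1], [2], [3], [4], [5], [6]
  1-simplices (21): [0,1], [0,2], [0,3], [0,4], [0,5], [0,6], [1,2], [1,3], [1,4], [1,5], [1,6], [2,3], [2,4], [2,5], [2,6], [3,4], [3,5], [3,6], [4,5], [4,6], [5,6]
  2-simplices (14): [0,1,4], [0,1,5], [0,2,3], [0,2,5], [0,3,6], [0,4,6], [1,2,3], [1,2,6], [1,3,4], [1,5,6], [2,4,5], [2,4,6], [3,4,5], [3,5,6]

giving chain groups C_0 ≅ Z^7, C_1 ≅ Z^21, C_2 ≅ Z^14.

∂_1: C_1 → C_0 is given by ∂[p,q] = [q] − [p].
This gives a 7×21 integer matrix of rank 6; reducing to Smith normal form yields diagonal entries (1,1,1,1,1,1).

Boundary ∂_2: C_2 → C_1 acts by ∂[p,q,r] = [q,r] − [p,r] + [p,q]. For instance
  ∂[1,2,3] = [2,3] − [1,3] + [1,2],
  ∂[0,2,5] = [2,5] − [0,5] + [0,2].
The resulting 21×14 matrix has rank 13, and its Smith normal form has invariant factors (1,1,1,1,1,1,1,1,1,1,1,1,1).

Reading off H_k = ker ∂_k / im ∂_{k+1}:

  H_0: rank C_0 − rank ∂_1 = 7 − 6 = 1, and the invariant factors of ∂_1 are all 1, so H_0 = Z.
  H_1: rank ker ∂_1 − rank ∂_2 = (21 − 6) − 13 = 2, and the invariant factors of ∂_2 are all 1, so H_1 = Z^2.
  H_2: rank ker ∂_2 − rank ∂_3 = (14 − 13) − 0 = 1, and there is no ∂_3, so H_2 = Z.

As a check, the Euler characteristic is 7 − 21 + 14 = 0, which agrees with 1 − 2 + 1 = 0.
(K is a triangulation of the torus T^2.)

H_0 ≅ Z,  H_1 ≅ Z^2,  H_2 ≅ Z.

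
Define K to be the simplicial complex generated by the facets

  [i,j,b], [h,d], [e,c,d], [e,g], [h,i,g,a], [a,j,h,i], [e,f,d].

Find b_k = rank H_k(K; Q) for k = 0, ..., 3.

We work with the vertex ordering a < b < c < d < e < f < g < h < i < j. The simplices of K, each written with vertices in increasing order, are:

  0-simplices (10): a, b, c, d, e, f, g, h, i, j
  1-simplices (18): ag, ah, ai, aj, bi, bj, cd, ce, de, df, dh, ef, eg, gh, gi, hi, hj, ij
  2-simplices (10): agh, agi, ahi, ahj, aij, bij, cde, def, ghi, hij
  3-simplices (2): aghi, ahij

so the chain groups are C_0 ≅ Z^10, C_1 ≅ Z^18, C_2 ≅ Z^10, C_3 ≅ Z^2.

∂_1: C_1 → C_0 sends each edge [p,q] (with p < q) to q − p.
As a 10×18 matrix over Z this has rank 9, with invariant factors (1,1,1,1,1,1,1,1,1).

The boundary map ∂_2: C_2 → C_1 maps a triangle to the signed sum of its edges. For instance
  ∂agh = gh − ah + ag,
  ∂bij = ij − bj + bi.
The 18×10 boundary matrix has rank 8 and Smith normal form diag(1,1,1,1,1,1,1,1).

The boundary map ∂_3: C_3 → C_2 sends each 3-simplex σ to the alternating sum Σ_i (−1)^i (σ with its i-th vertex removed). For instance
  ∂ahij = hij − aij + ahj − ahi,
  ∂aghi = ghi − ahi + agi − agh.
The resulting 10×2 matrix has rank 2, and its Smith normal form has invariant factors (1,1).

Computing H_k = (kernel of ∂_k) / (image of ∂_{k+1}):

  H_0: rank C_0 − rank ∂_1 = 10 − 9 = 1, and the invariant factors of ∂_1 are all 1, so H_0 ≅ Z.
  H_1: rank ker ∂_1 − rank ∂_2 = (18 − 9) − 8 = 1, and the invariant factors of ∂_2 are all 1, so H_1 ≅ Z.
  H_2: rank ker ∂_2 − rank ∂_3 = (10 − 8) − 2 = 0, and the invariant factors of ∂_3 are all 1, so H_2 ≅ 0.
  H_3: rank ker ∂_3 − rank ∂_4 = (2 − 2) − 0 = 0, and there is no ∂_4, so H_3 ≅ 0.

Hence the Betti numbers are b_0 = 1, b_1 = 1, b_2 = 0, b_3 = 0.

b_0 = 1, b_1 = 1, b_2 = 0, b_3 = 0.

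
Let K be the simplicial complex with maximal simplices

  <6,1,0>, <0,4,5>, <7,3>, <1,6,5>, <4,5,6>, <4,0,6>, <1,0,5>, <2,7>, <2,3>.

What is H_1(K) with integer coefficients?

H_1 = Z.

We work with the vertex ordering 0 < 1 < 2 < 3 < 4 < 5 < 6 < 7. The simplices of K, each written with vertices in increasing order, are:

  0-simplices (8): [0], [1], [2], [3], [4], [5], [6], [7]
  1-simplices (12): [0,1], [0,4], [0,5], [0,6], [1,5], [1,6], [2,3], [2,7], [3,7], [4,5], [4,6], [5,6]
  2-simplices (6): [0,1,5], [0,1,6], [0,4,5], [0,4,6], [1,5,6], [4,5,6]

giving chain groups C_0 ≅ Z^8, C_1 ≅ Z^12, C_2 ≅ Z^6.

The boundary map ∂_1: C_1 → C_0 maps an edge to its endpoints' difference, ∂[p,q] = q − p.
The resulting 8×12 matrix has rank 6, and its Smith normal form has invariant factors (1,1,1,1,1,1).

The boundary map ∂_2: C_2 → C_1 acts by ∂[p,q,r] = [q,r] − [p,r] + [p,q]. For instance
  ∂[0,1,5] = [1,5] − [0,5] + [0,1],
  ∂[0,1,6] = [1,6] − [0,6] + [0,1].
The 12×6 boundary matrix has rank 5 and Smith normal form diag(1,1,1,1,1).

Reading off H_k = ker ∂_k / im ∂_{k+1}:

  H_1: rank ker ∂_1 − rank ∂_2 = (12 − 6) − 5 = 1, and the invariant factors of ∂_2 are all 1, so H_1 ≅ Z.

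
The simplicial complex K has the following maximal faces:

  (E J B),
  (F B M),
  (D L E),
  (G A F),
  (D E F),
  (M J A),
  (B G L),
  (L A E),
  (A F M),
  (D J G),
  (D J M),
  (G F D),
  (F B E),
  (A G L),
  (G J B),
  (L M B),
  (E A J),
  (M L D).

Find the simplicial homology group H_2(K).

H_2 ≅ Z.

Fix the vertex order A < B < D < E < F < G < J < L < M and write every simplex with vertices in increasing order. Then dim K = 2 and the simplices of K are:

  0-simplices (9): A, B, D, E, F, G, J, L, M
  1-simplices (27): AE, AF, AG, AJ, AL, AM, BE, BF, BG, BJ, BL, BM, DE, DF, DG, DJ, DL, DM, EF, EJ, EL, FG, FM, GJ, GL, JM, LM
  2-simplices (18): AEJ, AEL, AFG, AFM, AGL, AJM, BEF, BEJ, BFM, BGJ, BGL, BLM, DEF, DEL, DFG, DGJ, DJM, DLM

giving chain groups C_0 ≅ Z^9, C_1 ≅ Z^27, C_2 ≅ Z^18.

The boundary map ∂_1: C_1 → C_0 maps an edge to its endpoints' difference, ∂[p,q] = q − p. For instance
  ∂AL = L − A.
The 9×27 boundary matrix has rank 8 and Smith normal form diag(1,1,1,1,1,1,1,1).

∂_2: C_2 → C_1 sends each 2-simplex [p,q,r] to [q,r] − [p,r] + [p,q]. For instance
  ∂AFM = FM − AM + AF,
  ∂AGL = GL − AL + AG.
This gives a 27×18 integer matrix of rank 17; reducing to Smith normal form yields diagonal entries (1,1,1,1,1,1,1,1,1,1,1,1,1,1,1,1,1).

From H_k ≅ ker(∂_k) / im(∂_{k+1}) we obtain:

  H_2: rank ker ∂_2 − rank ∂_3 = (18 − 17) − 0 = 1, and there is no ∂_3, so H_2 = Z.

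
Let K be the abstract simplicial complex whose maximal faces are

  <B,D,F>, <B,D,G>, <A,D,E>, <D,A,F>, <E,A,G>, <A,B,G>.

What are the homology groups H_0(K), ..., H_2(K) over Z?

Fix the vertex order A < B < D < E < F < G and write every simplex with vertices in increasing order. Then dim K = 2 and the simplices of K are:

  0-simplices (6): A, B, D, E, F, G
  1-simplices (12): AB, AD, AE, AF, AG, BD, BF, BG, DE, DF, DG, EG
  2-simplices (6): ABG, ADE, ADF, AEG, BDF, BDG

giving chain groups C_0 ≅ Z^6, C_1 ≅ Z^12, C_2 ≅ Z^6.

Boundary ∂_1: C_1 → C_0 maps an edge to its endpoints' difference, ∂[p,q] = q − p.
The 6×12 boundary matrix has rank 5 and Smith normal form diag(1,1,1,1,1).

Boundary ∂_2: C_2 → C_1 sends each 2-simplex [p,q,r] to [q,r] − [p,r] + [p,q]. For instance
  ∂ABG = BG − AG + AB,
  ∂BDG = DG − BG + BD.
As a 12×6 matrix over Z this has rank 6, with invariant factors (1,1,1,1,1,1).

From H_k ≅ ker(∂_k) / im(∂_{k+1}) we obtain:

  H_0: rank C_0 − rank ∂_1 = 6 − 5 = 1, and the invariant factors of ∂_1 are all 1, so H_0 ≅ Z.
  H_1: rank ker ∂_1 − rank ∂_2 = (12 − 5) − 6 = 1, and the invariant factors of ∂_2 are all 1, so H_1 ≅ Z.
  H_2: rank ker ∂_2 − rank ∂_3 = (6 − 6) − 0 = 0, and there is no ∂_3, so H_2 ≅ 0.

As a check, the Euler characteristic is 6 − 12 + 6 = 0, which agrees with 1 − 1 + 0 = 0.
(K is a triangulation of the cylinder S^1 x I.)

H_0 = Z,  H_1 = Z,  H_2 = 0.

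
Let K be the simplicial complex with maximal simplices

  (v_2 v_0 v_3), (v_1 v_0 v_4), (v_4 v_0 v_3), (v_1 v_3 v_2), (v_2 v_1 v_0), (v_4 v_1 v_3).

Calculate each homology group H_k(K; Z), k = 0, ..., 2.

H_0 = Z,  H_1 = 0,  H_2 = Z.

We work with the vertex ordering v_0 < v_1 < v_2 < v_3 < v_4. The simplices of K, each written with vertices in increasing order, are:

  0-simplices (5): [v_0], [v_1], [v_2], [v_3], [v_4]
  1-simplices (9): [v_0,v_1], [v_0,v_2], [v_0,v_3], [v_0,v_4], [v_1,v_2], [v_1,v_3], [v_1,v_4], [v_2,v_3], [v_3,v_4]
  2-simplices (6): [v_0,v_1,v_2], [v_0,v_1,v_4], [v_0,v_2,v_3], [v_0,v_3,v_4], [v_1,v_2,v_3], [v_1,v_3,v_4]

Hence C_0 ≅ Z^5, C_1 ≅ Z^9, C_2 ≅ Z^6.

The boundary map ∂_1: C_1 → C_0 maps an edge to its endpoints' difference, ∂[p,q] = q − p.
The resulting 5×9 matrix has rank 4, and its Smith normal form has invariant factors (1,1,1,1).

The boundary map ∂_2: C_2 → C_1 maps a triangle to the signed sum of its edges. For instance
  ∂[v_1,v_3,v_4] = [v_3,v_4] − [v_1,v_4] + [v_1,v_3],
  ∂[v_0,v_3,v_4] = [v_3,v_4] − [v_0,v_4] + [v_0,v_3].
The resulting 9×6 matrix has rank 5, and its Smith normal form has invariant factors (1,1,1,1,1).

From H_k ≅ ker(∂_k) / im(∂_{k+1}) we obtain:

  H_0: rank C_0 − rank ∂_1 = 5 − 4 = 1, and the invariant factors of ∂_1 are all 1, so H_0 = Z.
  H_1: rank ker ∂_1 − rank ∂_2 = (9 − 4) − 5 = 0, and the invariant factors of ∂_2 are all 1, so H_1 = 0.
  H_2: rank ker ∂_2 − rank ∂_3 = (6 − 5) − 0 = 1, and there is no ∂_3, so H_2 = Z.

(K is a triangulation of the 2-sphere S^2.)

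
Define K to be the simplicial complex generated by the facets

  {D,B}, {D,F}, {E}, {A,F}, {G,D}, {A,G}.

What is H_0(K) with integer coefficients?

H_0 = Z^2.

We work with the vertex ordering A < B < D < E < F < G. The simplices of K, each written with vertices in increasing order, are:

  0-simplices (6): A, B, D, E, F, G
  1-simplices (5): AF, AG, BD, DF, DG

so the chain groups are C_0 ≅ Z^6, C_1 ≅ Z^5.

The boundary map ∂_1: C_1 → C_0 sends each edge [p,q] (with p < q) to q − p. For instance
  ∂AG = G − A.
The 6×5 boundary matrix has rank 4 and Smith normal form diag(1,1,1,1).

Now H_k = ker ∂_k / im ∂_{k+1}, so:

  H_0: rank C_0 − rank ∂_1 = 6 − 4 = 2, and the invariant factors of ∂_1 are all 1, so H_0 = Z^2.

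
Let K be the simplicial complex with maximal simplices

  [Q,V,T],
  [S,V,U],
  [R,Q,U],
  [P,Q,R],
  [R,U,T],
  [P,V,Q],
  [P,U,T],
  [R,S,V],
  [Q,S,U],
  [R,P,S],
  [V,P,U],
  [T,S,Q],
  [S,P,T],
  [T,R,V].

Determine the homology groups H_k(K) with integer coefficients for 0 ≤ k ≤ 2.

Fix the vertex order P < Q < R < S < T < U < V and write every simplex with vertices in increasing order. Then dim K = 2 and the simplices of K are:

  0-simplices (7): P, Q, R, S, T, U, V
  1-simplices (21): PQ, PR, PS, PT, PU, PV, QR, QS, QT, QU, QV, RS, RT, RU, RV, ST, SU, SV, TU, TV, UV
  2-simplices (14): PQR, PQV, PRS, PST, PTU, PUV, QRU, QST, QSU, QTV, RSV, RTU, RTV, SUV

Hence C_0 ≅ Z^7, C_1 ≅ Z^21, C_2 ≅ Z^14.

The boundary map ∂_1: C_1 → C_0 sends each edge [p,q] (with p < q) to q − p. For instance
  ∂PV = V − P.
The resulting 7×21 matrix has rank 6, and its Smith normal form has invariant factors (1,1,1,1,1,1).

∂_2: C_2 → C_1 acts by ∂[p,q,r] = [q,r] − [p,r] + [p,q]. For instance
  ∂PST = ST − PT + PS,
  ∂RSV = SV − RV + RS.
This gives a 21×14 integer matrix of rank 13; reducing to Smith normal form yields diagonal entries (1,1,1,1,1,1,1,1,1,1,1,1,1).

Now H_k = ker ∂_k / im ∂_{k+1}, so:

  H_0: rank C_0 − rank ∂_1 = 7 − 6 = 1, and the invariant factors of ∂_1 are all 1, so H_0 = Z.
  H_1: rank ker ∂_1 − rank ∂_2 = (21 − 6) − 13 = 2, and the invariant factors of ∂_2 are all 1, so H_1 = Z^2.
  H_2: rank ker ∂_2 − rank ∂_3 = (14 − 13) − 0 = 1, and there is no ∂_3, so H_2 = Z.

H_0 ≅ Z,  H_1 ≅ Z^2,  H_2 ≅ Z.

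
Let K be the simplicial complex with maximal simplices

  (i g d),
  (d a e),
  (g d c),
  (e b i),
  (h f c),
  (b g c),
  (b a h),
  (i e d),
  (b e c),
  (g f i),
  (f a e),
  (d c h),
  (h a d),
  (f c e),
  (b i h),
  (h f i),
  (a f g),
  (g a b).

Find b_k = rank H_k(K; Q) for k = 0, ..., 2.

Order the vertices as a < b < c < d < e < f < g < h < i. Listing each simplex with vertices in this order, K has dimension 2 with simplices:

  0-simplices (9): a, b, c, d, e, f, g, h, i
  1-simplices (27): ab, ad, ae, af, ag, ah, bc, be, bg, bh, bi, cd, ce, cf, cg, ch, de, dg, dh, di, ef, ei, fg, fh, fi, gi, hi
  2-simplices (18): abg, abh, ade, adh, aef, afg, bce, bcg, bei, bhi, cdg, cdh, cef, cfh, dei, dgi, fgi, fhi

Hence C_0 ≅ Z^9, C_1 ≅ Z^27, C_2 ≅ Z^18.

Boundary ∂_1: C_1 → C_0 sends each edge [p,q] (with p < q) to q − p. For instance
  ∂fi = i − f.
As a 9×27 matrix over Z this has rank 8, with invariant factors (1,1,1,1,1,1,1,1).

∂_2: C_2 → C_1 acts by ∂[p,q,r] = [q,r] − [p,r] + [p,q]. For instance
  ∂cfh = fh − ch + cf,
  ∂abh = bh − ah + ab.
The resulting 27×18 matrix has rank 17, and its Smith normal form has invariant factors (1,1,1,1,1,1,1,1,1,1,1,1,1,1,1,1,1).

Reading off H_k = ker ∂_k / im ∂_{k+1}:

  H_0: rank C_0 − rank ∂_1 = 9 − 8 = 1, and the invariant factors of ∂_1 are all 1, so H_0 = Z.
  H_1: rank ker ∂_1 − rank ∂_2 = (27 − 8) − 17 = 2, and the invariant factors of ∂_2 are all 1, so H_1 = Z^2.
  H_2: rank ker ∂_2 − rank ∂_3 = (18 − 17) − 0 = 1, and there is no ∂_3, so H_2 = Z.

(K is a triangulation of the torus T^2.)

Hence the Betti numbers are b_0 = 1, b_1 = 2, b_2 = 1.

b_0 = 1, b_1 = 2, b_2 = 1.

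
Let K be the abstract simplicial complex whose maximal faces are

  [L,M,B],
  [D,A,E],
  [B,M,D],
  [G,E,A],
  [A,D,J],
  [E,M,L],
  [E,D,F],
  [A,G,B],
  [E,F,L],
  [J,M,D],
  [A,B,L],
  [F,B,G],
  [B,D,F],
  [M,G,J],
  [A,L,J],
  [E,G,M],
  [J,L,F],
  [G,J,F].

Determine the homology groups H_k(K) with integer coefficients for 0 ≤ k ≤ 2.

H_0 ≅ Z,  H_1 ≅ Z^2,  H_2 ≅ Z.

Take the total order A < B < D < E < F < G < J < L < M on the vertex set. Then K (dimension 2) consists of the simplices:

  0-simplices (9): A, B, D, E, F, G, J, L, M
  1-simplices (27): AB, AD, AE, AG, AJ, AL, BD, BF, BG, BL, BM, DE, DF, DJ, DM, EF, EG, EL, EM, FG, FJ, FL, GJ, GM, JL, JM, LM
  2-simplices (18): ABG, ABL, ADE, ADJ, AEG, AJL, BDF, BDM, BFG, BLM, DEF, DJM, EFL, EGM, ELM, FGJ, FJL, GJM

giving chain groups C_0 ≅ Z^9, C_1 ≅ Z^27, C_2 ≅ Z^18.

The boundary map ∂_1: C_1 → C_0 sends each edge [p,q] (with p < q) to q − p. For instance
  ∂AL = L − A.
As a 9×27 matrix over Z this has rank 8, with invariant factors (1,1,1,1,1,1,1,1).

The boundary map ∂_2: C_2 → C_1 maps a triangle to the signed sum of its edges. For instance
  ∂EFL = FL − EL + EF,
  ∂AEG = EG − AG + AE.
The 27×18 boundary matrix has rank 17 and Smith normal form diag(1,1,1,1,1,1,1,1,1,1,1,1,1,1,1,1,1).

From H_k ≅ ker(∂_k) / im(∂_{k+1}) we obtain:

  H_0: rank C_0 − rank ∂_1 = 9 − 8 = 1, and the invariant factors of ∂_1 are all 1, so H_0 ≅ Z.
  H_1: rank ker ∂_1 − rank ∂_2 = (27 − 8) − 17 = 2, and the invariant factors of ∂_2 are all 1, so H_1 ≅ Z^2.
  H_2: rank ker ∂_2 − rank ∂_3 = (18 − 17) − 0 = 1, and there is no ∂_3, so H_2 ≅ Z.

As a check, the Euler characteristic is 9 − 27 + 18 = 0, which agrees with 1 − 2 + 1 = 0.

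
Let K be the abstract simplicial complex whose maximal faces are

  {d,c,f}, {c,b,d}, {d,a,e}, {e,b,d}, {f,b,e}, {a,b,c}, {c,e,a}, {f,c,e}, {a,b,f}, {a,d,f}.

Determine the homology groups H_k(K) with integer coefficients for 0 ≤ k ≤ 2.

K has 6 vertices, 15 edges, 10 triangles.
rank ∂_0 = 0, rank ∂_1 = 5 ⇒ b_0 = 6 − 0 − 5 = 1; all invariant factors of ∂_1 are 1 so no torsion. So H_0 ≅ Z.
rank ∂_1 = 5, rank ∂_2 = 10 ⇒ b_1 = 15 − 5 − 10 = 0; ∂_2 has invariant factor(s) [2] giving torsion. So H_1 ≅ Z/2Z.
rank ∂_2 = 10, rank ∂_3 = 0 ⇒ b_2 = 10 − 10 − 0 = 0. So H_2 ≅ 0.

H_0 = Z,  H_1 = Z/2Z,  H_2 = 0.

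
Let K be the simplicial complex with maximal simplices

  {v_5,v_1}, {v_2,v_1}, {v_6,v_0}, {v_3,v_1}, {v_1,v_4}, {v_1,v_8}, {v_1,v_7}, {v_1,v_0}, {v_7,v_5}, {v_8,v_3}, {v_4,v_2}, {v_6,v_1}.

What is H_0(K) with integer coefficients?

H_0 ≅ Z.

K has 9 vertices, 12 edges.
rank ∂_0 = 0, rank ∂_1 = 8 ⇒ b_0 = 9 − 0 − 8 = 1; all invariant factors of ∂_1 are 1 so no torsion. So H_0 ≅ Z.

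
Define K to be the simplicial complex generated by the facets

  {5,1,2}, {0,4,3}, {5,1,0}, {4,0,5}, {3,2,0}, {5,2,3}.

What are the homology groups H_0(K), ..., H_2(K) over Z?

We work with the vertex ordering 0 < 1 < 2 < 3 < 4 < 5. The simplices of K, each written with vertices in increasing order, are:

  0-simplices (6): [0], [1], [2], [3], [4], [5]
  1-simplices (12): [0,1], [0,2], [0,3], [0,4], [0,5], [1,2], [1,5], [2,3], [2,5], [3,4], [3,5], [4,5]
  2-simplices (6): [0,1,5], [0,2,3], [0,3,4], [0,4,5], [1,2,5], [2,3,5]

so the chain groups are C_0 ≅ Z^6, C_1 ≅ Z^12, C_2 ≅ Z^6.

Boundary ∂_1: C_1 → C_0 is given by ∂[p,q] = [q] − [p].
As a 6×12 matrix over Z this has rank 5, with invariant factors (1,1,1,1,1).

Boundary ∂_2: C_2 → C_1 maps a triangle to the signed sum of its edges. For instance
  ∂[0,1,5] = [1,5] − [0,5] + [0,1],
  ∂[2,3,5] = [3,5] − [2,5] + [2,3].
The resulting 12×6 matrix has rank 6, and its Smith normal form has invariant factors (1,1,1,1,1,1).

Computing H_k = (kernel of ∂_k) / (image of ∂_{k+1}):

  H_0: rank C_0 − rank ∂_1 = 6 − 5 = 1, and the invariant factors of ∂_1 are all 1, so H_0 ≅ Z.
  H_1: rank ker ∂_1 − rank ∂_2 = (12 − 5) − 6 = 1, and the invariant factors of ∂_2 are all 1, so H_1 ≅ Z.
  H_2: rank ker ∂_2 − rank ∂_3 = (6 − 6) − 0 = 0, and there is no ∂_3, so H_2 ≅ 0.

(K is a triangulation of the cylinder S^1 x I.)

H_0 ≅ Z,  H_1 ≅ Z,  H_2 = 0.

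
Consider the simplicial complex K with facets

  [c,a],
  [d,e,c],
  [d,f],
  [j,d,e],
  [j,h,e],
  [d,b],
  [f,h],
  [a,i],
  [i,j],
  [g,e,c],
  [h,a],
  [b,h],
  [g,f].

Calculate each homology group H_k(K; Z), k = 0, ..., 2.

H_0 = Z,  H_1 = Z^5,  H_2 = 0.

Take the total order a < b < c < d < e < f < g < h < i < j on the vertex set. Then K (dimension 2) consists of the simplices:

  0-simplices (10): a, b, c, d, e, f, g, h, i, j
  1-simplices (18): ac, ah, ai, bd, bh, cd, ce, cg, de, df, dj, eg, eh, ej, fg, fh, hj, ij
  2-simplices (4): cde, ceg, dej, ehj

Hence C_0 ≅ Z^10, C_1 ≅ Z^18, C_2 ≅ Z^4.

The boundary map ∂_1: C_1 → C_0 maps an edge to its endpoints' difference, ∂[p,q] = q − p.
The resulting 10×18 matrix has rank 9, and its Smith normal form has invariant factors (1,1,1,1,1,1,1,1,1).

∂_2: C_2 → C_1 sends each 2-simplex [p,q,r] to [q,r] − [p,r] + [p,q]. For instance
  ∂dej = ej − dj + de,
  ∂ehj = hj − ej + eh.
The resulting 18×4 matrix has rank 4, and its Smith normal form has invariant factors (1,1,1,1).

Reading off H_k = ker ∂_k / im ∂_{k+1}:

  H_0: rank C_0 − rank ∂_1 = 10 − 9 = 1, and the invariant factors of ∂_1 are all 1, so H_0 ≅ Z.
  H_1: rank ker ∂_1 − rank ∂_2 = (18 − 9) − 4 = 5, and the invariant factors of ∂_2 are all 1, so H_1 ≅ Z^5.
  H_2: rank ker ∂_2 − rank ∂_3 = (4 − 4) − 0 = 0, and there is no ∂_3, so H_2 ≅ 0.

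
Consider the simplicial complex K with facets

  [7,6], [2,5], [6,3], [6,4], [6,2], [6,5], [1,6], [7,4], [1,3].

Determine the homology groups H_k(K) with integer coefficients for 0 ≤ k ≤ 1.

Take the total order 1 < 2 < 3 < 4 < 5 < 6 < 7 on the vertex set. Then K (dimension 1) consists of the simplices:

  0-simplices (7): [1], [2], [3], [4], [5], [6], [7]
  1-simplices (9): [1,3], [1,6], [2,5], [2,6], [3,6], [4,6], [4,7], [5,6], [6,7]

giving chain groups C_0 ≅ Z^7, C_1 ≅ Z^9.

Boundary ∂_1: C_1 → C_0 is given by ∂[p,q] = [q] − [p].
The 7×9 boundary matrix has rank 6 and Smith normal form diag(1,1,1,1,1,1).

Reading off H_k = ker ∂_k / im ∂_{k+1}:

  H_0: rank C_0 − rank ∂_1 = 7 − 6 = 1, and the invariant factors of ∂_1 are all 1, so H_0 ≅ Z.
  H_1: rank ker ∂_1 − rank ∂_2 = (9 − 6) − 0 = 3, and there is no ∂_2, so H_1 ≅ Z^3.

As a check, the Euler characteristic is 7 − 9 = -2, which agrees with 1 − 3 = -2.

H_0 ≅ Z,  H_1 ≅ Z^3.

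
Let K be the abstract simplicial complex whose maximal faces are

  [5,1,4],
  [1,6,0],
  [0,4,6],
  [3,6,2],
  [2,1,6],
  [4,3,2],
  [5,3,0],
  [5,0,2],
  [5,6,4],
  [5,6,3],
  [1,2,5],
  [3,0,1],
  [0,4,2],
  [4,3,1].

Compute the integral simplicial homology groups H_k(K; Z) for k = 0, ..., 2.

Fix the vertex order 0 < 1 < 2 < 3 < 4 < 5 < 6 and write every simplex with vertices in increasing order. Then dim K = 2 and the simplices of K are:

  0-simplices (7): [0], [1], [2], [3], [4], [5], [6]
  1-simplices (21): [0,1], [0,2], [0,3], [0,4], [0,5], [0,6], [1,2], [1,3], [1,4], [1,5], [1,6], [2,3], [2,4], [2,5], [2,6], [3,4], [3,5], [3,6], [4,5], [4,6], [5,6]
  2-simplices (14): [0,1,3], [0,1,6], [0,2,4], [0,2,5], [0,3,5], [0,4,6], [1,2,5], [1,2,6], [1,3,4], [1,4,5], [2,3,4], [2,3,6], [3,5,6], [4,5,6]

so the chain groups are C_0 ≅ Z^7, C_1 ≅ Z^21, C_2 ≅ Z^14.

Boundary ∂_1: C_1 → C_0 maps an edge to its endpoints' difference, ∂[p,q] = q − p.
This gives a 7×21 integer matrix of rank 6; reducing to Smith normal form yields diagonal entries (1,1,1,1,1,1).

Boundary ∂_2: C_2 → C_1 acts by ∂[p,q,r] = [q,r] − [p,r] + [p,q]. For instance
  ∂[0,2,5] = [2,5] − [0,5] + [0,2],
  ∂[2,3,6] = [3,6] − [2,6] + [2,3].
The resulting 21×14 matrix has rank 13, and its Smith normal form has invariant factors (1,1,1,1,1,1,1,1,1,1,1,1,1).

Computing H_k = (kernel of ∂_k) / (image of ∂_{k+1}):

  H_0: rank C_0 − rank ∂_1 = 7 − 6 = 1, and the invariant factors of ∂_1 are all 1, so H_0 = Z.
  H_1: rank ker ∂_1 − rank ∂_2 = (21 − 6) − 13 = 2, and the invariant factors of ∂_2 are all 1, so H_1 = Z^2.
  H_2: rank ker ∂_2 − rank ∂_3 = (14 − 13) − 0 = 1, and there is no ∂_3, so H_2 = Z.

(K is a triangulation of the torus T^2.)

H_0 = Z,  H_1 = Z^2,  H_2 = Z.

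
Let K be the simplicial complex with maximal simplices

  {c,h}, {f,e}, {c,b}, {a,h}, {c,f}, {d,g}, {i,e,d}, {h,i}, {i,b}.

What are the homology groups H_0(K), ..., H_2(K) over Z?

H_0 ≅ Z,  H_1 ≅ Z^2,  H_2 = 0.

We work with the vertex ordering a < b < c < d < e < f < g < h < i. The simplices of K, each written with vertices in increasing order, are:

  0-simplices (9): a, b, c, d, e, f, g, h, i
  1-simplices (11): ah, bc, bi, cf, ch, de, dg, di, ef, ei, hi
  2-simplices (1): dei

so the chain groups are C_0 ≅ Z^9, C_1 ≅ Z^11, C_2 ≅ Z^1.

∂_1: C_1 → C_0 maps an edge to its endpoints' difference, ∂[p,q] = q − p.
The 9×11 boundary matrix has rank 8 and Smith normal form diag(1,1,1,1,1,1,1,1).

The boundary map ∂_2: C_2 → C_1 sends each 2-simplex [p,q,r] to [q,r] − [p,r] + [p,q]. For instance
  ∂dei = ei − di + de.
This gives a 11×1 integer matrix of rank 1; reducing to Smith normal form yields diagonal entries (1).

Reading off H_k = ker ∂_k / im ∂_{k+1}:

  H_0: rank C_0 − rank ∂_1 = 9 − 8 = 1, and the invariant factors of ∂_1 are all 1, so H_0 = Z.
  H_1: rank ker ∂_1 − rank ∂_2 = (11 − 8) − 1 = 2, and the invariant factors of ∂_2 are all 1, so H_1 = Z^2.
  H_2: rank ker ∂_2 − rank ∂_3 = (1 − 1) − 0 = 0, and there is no ∂_3, so H_2 = 0.

As a check, the Euler characteristic is 9 − 11 + 1 = -1, which agrees with 1 − 2 + 0 = -1.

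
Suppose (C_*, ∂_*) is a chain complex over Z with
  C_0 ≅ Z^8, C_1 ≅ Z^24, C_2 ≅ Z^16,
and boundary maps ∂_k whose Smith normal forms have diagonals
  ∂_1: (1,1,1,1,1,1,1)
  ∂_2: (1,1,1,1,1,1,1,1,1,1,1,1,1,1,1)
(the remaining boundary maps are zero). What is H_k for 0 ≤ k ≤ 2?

H_0 ≅ Z,  H_1 ≅ Z^2,  H_2 ≅ Z.

H_0: b_0 = 8 − 0 − 7 = 1; torsion from ∂_1 factors > 1: none. So H_0 ≅ Z.
H_1: b_1 = 24 − 7 − 15 = 2; torsion from ∂_2 factors > 1: none. So H_1 ≅ Z^2.
H_2: b_2 = 16 − 15 − 0 = 1; torsion from ∂_3 factors > 1: none. So H_2 ≅ Z.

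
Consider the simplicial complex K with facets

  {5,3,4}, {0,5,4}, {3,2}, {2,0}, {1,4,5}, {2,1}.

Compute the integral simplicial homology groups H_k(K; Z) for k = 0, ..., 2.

H_0 ≅ Z,  H_1 ≅ Z^2,  H_2 = 0.

Take the total order 0 < 1 < 2 < 3 < 4 < 5 on the vertex set. Then K (dimension 2) consists of the simplices:

  0-simplices (6): [0], [1], [2], [3], [4], [5]
  1-simplices (10): [0,2], [0,4], [0,5], [1,2], [1,4], [1,5], [2,3], [3,4], [3,5], [4,5]
  2-simplices (3): [0,4,5], [1,4,5], [3,4,5]

Hence C_0 ≅ Z^6, C_1 ≅ Z^10, C_2 ≅ Z^3.

Boundary ∂_1: C_1 → C_0 maps an edge to its endpoints' difference, ∂[p,q] = q − p. For instance
  ∂[1,2] = [2] − [1].
As a 6×10 matrix over Z this has rank 5, with invariant factors (1,1,1,1,1).

Boundary ∂_2: C_2 → C_1 sends each 2-simplex [p,q,r] to [q,r] − [p,r] + [p,q]. For instance
  ∂[0,4,5] = [4,5] − [0,5] + [0,4],
  ∂[3,4,5] = [4,5] − [3,5] + [3,4].
The 10×3 boundary matrix has rank 3 and Smith normal form diag(1,1,1).

Computing H_k = (kernel of ∂_k) / (image of ∂_{k+1}):

  H_0: rank C_0 − rank ∂_1 = 6 − 5 = 1, and the invariant factors of ∂_1 are all 1, so H_0 ≅ Z.
  H_1: rank ker ∂_1 − rank ∂_2 = (10 − 5) − 3 = 2, and the invariant factors of ∂_2 are all 1, so H_1 ≅ Z^2.
  H_2: rank ker ∂_2 − rank ∂_3 = (3 − 3) − 0 = 0, and there is no ∂_3, so H_2 ≅ 0.

As a check, the Euler characteristic is 6 − 10 + 3 = -1, which agrees with 1 − 2 + 0 = -1.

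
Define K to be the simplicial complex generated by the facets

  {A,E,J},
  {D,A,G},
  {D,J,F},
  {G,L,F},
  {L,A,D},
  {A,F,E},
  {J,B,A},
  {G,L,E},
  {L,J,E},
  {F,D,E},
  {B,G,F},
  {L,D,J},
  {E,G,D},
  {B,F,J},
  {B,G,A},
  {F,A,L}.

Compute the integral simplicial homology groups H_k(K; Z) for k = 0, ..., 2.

H_0 ≅ Z,  H_1 ≅ Z^2,  H_2 ≅ Z.

K has 8 vertices, 24 edges, 16 triangles.
rank ∂_0 = 0, rank ∂_1 = 7 ⇒ b_0 = 8 − 0 − 7 = 1; all invariant factors of ∂_1 are 1 so no torsion. So H_0 ≅ Z.
rank ∂_1 = 7, rank ∂_2 = 15 ⇒ b_1 = 24 − 7 − 15 = 2; all invariant factors of ∂_2 are 1 so no torsion. So H_1 ≅ Z^2.
rank ∂_2 = 15, rank ∂_3 = 0 ⇒ b_2 = 16 − 15 − 0 = 1. So H_2 ≅ Z.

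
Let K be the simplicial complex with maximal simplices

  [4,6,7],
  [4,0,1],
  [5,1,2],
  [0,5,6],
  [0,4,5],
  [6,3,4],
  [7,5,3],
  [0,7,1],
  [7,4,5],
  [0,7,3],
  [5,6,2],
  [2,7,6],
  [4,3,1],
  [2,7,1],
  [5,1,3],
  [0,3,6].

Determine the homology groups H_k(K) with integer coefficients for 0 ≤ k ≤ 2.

Take the total order 0 < 1 < 2 < 3 < 4 < 5 < 6 < 7 on the vertex set. Then K (dimension 2) consists of the simplices:

  0-simplices (8): [0], [1], [2], [3], [4], [5], [6], [7]
  1-simplices (24): (24 of them)
  2-simplices (16): [0,1,4], [0,1,7], [0,3,6], [0,3,7], [0,4,5], [0,5,6], [1,2,5], [1,2,7], [1,3,4], [1,3,5], [2,5,6], [2,6,7], [3,4,6], [3,5,7], [4,5,7], [4,6,7]

Hence C_0 ≅ Z^8, C_1 ≅ Z^24, C_2 ≅ Z^16.

The boundary map ∂_1: C_1 → C_0 is given by ∂[p,q] = [q] − [p]. For instance
  ∂[2,5] = [5] − [2].
The resulting 8×24 matrix has rank 7, and its Smith normal form has invariant factors (1,1,1,1,1,1,1).

∂_2: C_2 → C_1 sends each 2-simplex [p,q,r] to [q,r] − [p,r] + [p,q]. For instance
  ∂[0,4,5] = [4,5] − [0,5] + [0,4],
  ∂[0,3,6] = [3,6] − [0,6] + [0,3].
As a 24×16 matrix over Z this has rank 15, with invariant factors (1,1,1,1,1,1,1,1,1,1,1,1,1,1,1).

Reading off H_k = ker ∂_k / im ∂_{k+1}:

  H_0: rank C_0 − rank ∂_1 = 8 − 7 = 1, and the invariant factors of ∂_1 are all 1, so H_0 ≅ Z.
  H_1: rank ker ∂_1 − rank ∂_2 = (24 − 7) − 15 = 2, and the invariant factors of ∂_2 are all 1, so H_1 ≅ Z^2.
  H_2: rank ker ∂_2 − rank ∂_3 = (16 − 15) − 0 = 1, and there is no ∂_3, so H_2 ≅ Z.

As a check, the Euler characteristic is 8 − 24 + 16 = 0, which agrees with 1 − 2 + 1 = 0.

H_0 = Z,  H_1 = Z^2,  H_2 = Z.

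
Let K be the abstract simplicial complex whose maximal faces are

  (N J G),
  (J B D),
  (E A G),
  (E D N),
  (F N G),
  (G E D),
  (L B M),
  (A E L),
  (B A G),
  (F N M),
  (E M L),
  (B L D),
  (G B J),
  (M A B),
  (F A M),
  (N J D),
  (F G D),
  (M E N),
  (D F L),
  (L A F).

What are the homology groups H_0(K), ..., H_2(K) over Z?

K has 10 vertices, 30 edges, 20 triangles.
rank ∂_0 = 0, rank ∂_1 = 9 ⇒ b_0 = 10 − 0 − 9 = 1; all invariant factors of ∂_1 are 1 so no torsion. So H_0 ≅ Z.
rank ∂_1 = 9, rank ∂_2 = 20 ⇒ b_1 = 30 − 9 − 20 = 1; ∂_2 has invariant factor(s) [2] giving torsion. So H_1 ≅ Z × Z/2.
rank ∂_2 = 20, rank ∂_3 = 0 ⇒ b_2 = 20 − 20 − 0 = 0. So H_2 ≅ 0.

H_0 ≅ Z,  H_1 ≅ Z × Z/2,  H_2 = 0.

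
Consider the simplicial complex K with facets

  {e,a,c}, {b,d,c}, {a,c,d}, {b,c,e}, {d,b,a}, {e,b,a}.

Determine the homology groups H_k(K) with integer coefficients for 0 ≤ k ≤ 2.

Take the total order a < b < c < d < e on the vertex set. Then K (dimension 2) consists of the simplices:

  0-simplices (5): a, b, c, d, e
  1-simplices (9): ab, ac, ad, ae, bc, bd, be, cd, ce
  2-simplices (6): abd, abe, acd, ace, bcd, bce

giving chain groups C_0 ≅ Z^5, C_1 ≅ Z^9, C_2 ≅ Z^6.

Boundary ∂_1: C_1 → C_0 is given by ∂[p,q] = [q] − [p].
This gives a 5×9 integer matrix of rank 4; reducing to Smith normal form yields diagonal entries (1,1,1,1).

The boundary map ∂_2: C_2 → C_1 sends each 2-simplex [p,q,r] to [q,r] − [p,r] + [p,q]. For instance
  ∂bce = ce − be + bc,
  ∂bcd = cd − bd + bc.
The 9×6 boundary matrix has rank 5 and Smith normal form diag(1,1,1,1,1).

From H_k ≅ ker(∂_k) / im(∂_{k+1}) we obtain:

  H_0: rank C_0 − rank ∂_1 = 5 − 4 = 1, and the invariant factors of ∂_1 are all 1, so H_0 = Z.
  H_1: rank ker ∂_1 − rank ∂_2 = (9 − 4) − 5 = 0, and the invariant factors of ∂_2 are all 1, so H_1 = 0.
  H_2: rank ker ∂_2 − rank ∂_3 = (6 − 5) − 0 = 1, and there is no ∂_3, so H_2 = Z.

(K is a triangulation of the 2-sphere S^2.)

H_0 = Z,  H_1 = 0,  H_2 = Z.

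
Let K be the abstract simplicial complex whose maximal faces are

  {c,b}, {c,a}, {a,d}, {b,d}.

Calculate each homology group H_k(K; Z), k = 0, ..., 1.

Fix the vertex order a < b < c < d and write every simplex with vertices in increasing order. Then dim K = 1 and the simplices of K are:

  0-simplices (4): a, b, c, d
  1-simplices (4): ac, ad, bc, bd

giving chain groups C_0 ≅ Z^4, C_1 ≅ Z^4.

∂_1: C_1 → C_0 is given by ∂[p,q] = [q] − [p]. For instance
  ∂ac = c − a.
The resulting 4×4 matrix has rank 3, and its Smith normal form has invariant factors (1,1,1).

From H_k ≅ ker(∂_k) / im(∂_{k+1}) we obtain:

  H_0: rank C_0 − rank ∂_1 = 4 − 3 = 1, and the invariant factors of ∂_1 are all 1, so H_0 ≅ Z.
  H_1: rank ker ∂_1 − rank ∂_2 = (4 − 3) − 0 = 1, and there is no ∂_2, so H_1 ≅ Z.

(K is a triangulation of the circle S^1.)

H_0 = Z,  H_1 = Z.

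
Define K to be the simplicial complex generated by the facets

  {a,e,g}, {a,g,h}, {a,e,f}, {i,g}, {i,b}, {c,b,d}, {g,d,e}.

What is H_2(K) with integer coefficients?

Order the vertices as a < b < c < d < e < f < g < h < i. Listing each simplex with vertices in this order, K has dimension 2 with simplices:

  0-simplices (9): a, b, c, d, e, f, g, h, i
  1-simplices (14): ae, af, ag, ah, bc, bd, bi, cd, de, dg, ef, eg, gh, gi
  2-simplices (5): aef, aeg, agh, bcd, deg

Hence C_0 ≅ Z^9, C_1 ≅ Z^14, C_2 ≅ Z^5.

∂_1: C_1 → C_0 is given by ∂[p,q] = [q] − [p]. For instance
  ∂cd = d − c.
This gives a 9×14 integer matrix of rank 8; reducing to Smith normal form yields diagonal entries (1,1,1,1,1,1,1,1).

∂_2: C_2 → C_1 sends each 2-simplex [p,q,r] to [q,r] − [p,r] + [p,q]. For instance
  ∂deg = eg − dg + de,
  ∂bcd = cd − bd + bc.
The resulting 14×5 matrix has rank 5, and its Smith normal form has invariant factors (1,1,1,1,1).

Now H_k = ker ∂_k / im ∂_{k+1}, so:

  H_2: rank ker ∂_2 − rank ∂_3 = (5 − 5) − 0 = 0, and there is no ∂_3, so H_2 ≅ 0.

H_2 ≅ 0.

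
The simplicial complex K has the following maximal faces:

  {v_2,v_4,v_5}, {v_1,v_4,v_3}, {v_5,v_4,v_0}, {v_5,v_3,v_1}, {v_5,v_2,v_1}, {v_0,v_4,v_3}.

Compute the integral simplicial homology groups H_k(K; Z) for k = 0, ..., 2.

H_0 ≅ Z,  H_1 ≅ Z,  H_2 = 0.

Fix the vertex order v_0 < v_1 < v_2 < v_3 < v_4 < v_5 and write every simplex with vertices in increasing order. Then dim K = 2 and the simplices of K are:

  0-simplices (6): [v_0], [v_1], [v_2], [v_3], [v_4], [v_5]
  1-simplices (12): [v_0,v_3], [v_0,v_4], [v_0,v_5], [v_1,v_2], [v_1,v_3], [v_1,v_4], [v_1,v_5], [v_2,v_4], [v_2,v_5], [v_3,v_4], [v_3,v_5], [v_4,v_5]
  2-simplices (6): [v_0,v_3,v_4], [v_0,v_4,v_5], [v_1,v_2,v_5], [v_1,v_3,v_4], [v_1,v_3,v_5], [v_2,v_4,v_5]

giving chain groups C_0 ≅ Z^6, C_1 ≅ Z^12, C_2 ≅ Z^6.

∂_1: C_1 → C_0 sends each edge [p,q] (with p < q) to q − p. For instance
  ∂[v_0,v_3] = [v_3] − [v_0].
This gives a 6×12 integer matrix of rank 5; reducing to Smith normal form yields diagonal entries (1,1,1,1,1).

The boundary map ∂_2: C_2 → C_1 sends each 2-simplex [p,q,r] to [q,r] − [p,r] + [p,q]. For instance
  ∂[v_1,v_3,v_4] = [v_3,v_4] − [v_1,v_4] + [v_1,v_3],
  ∂[v_0,v_3,v_4] = [v_3,v_4] − [v_0,v_4] + [v_0,v_3].
This gives a 12×6 integer matrix of rank 6; reducing to Smith normal form yields diagonal entries (1,1,1,1,1,1).

Computing H_k = (kernel of ∂_k) / (image of ∂_{k+1}):

  H_0: rank C_0 − rank ∂_1 = 6 − 5 = 1, and the invariant factors of ∂_1 are all 1, so H_0 ≅ Z.
  H_1: rank ker ∂_1 − rank ∂_2 = (12 − 5) − 6 = 1, and the invariant factors of ∂_2 are all 1, so H_1 ≅ Z.
  H_2: rank ker ∂_2 − rank ∂_3 = (6 − 6) − 0 = 0, and there is no ∂_3, so H_2 ≅ 0.

As a check, the Euler characteristic is 6 − 12 + 6 = 0, which agrees with 1 − 1 + 0 = 0.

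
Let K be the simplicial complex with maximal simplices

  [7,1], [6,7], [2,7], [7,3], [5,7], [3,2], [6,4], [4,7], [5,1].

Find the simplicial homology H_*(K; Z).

K has 7 vertices, 9 edges.
rank ∂_0 = 0, rank ∂_1 = 6 ⇒ b_0 = 7 − 0 − 6 = 1; all invariant factors of ∂_1 are 1 so no torsion. So H_0 ≅ Z.
rank ∂_1 = 6, rank ∂_2 = 0 ⇒ b_1 = 9 − 6 − 0 = 3. So H_1 ≅ Z^3.

H_0 ≅ Z,  H_1 ≅ Z^3.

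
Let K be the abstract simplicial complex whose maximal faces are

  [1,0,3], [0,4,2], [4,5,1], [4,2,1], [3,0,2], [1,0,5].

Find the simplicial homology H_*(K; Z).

H_0 ≅ Z,  H_1 ≅ Z,  H_2 = 0.

K has 6 vertices, 12 edges, 6 triangles.
rank ∂_0 = 0, rank ∂_1 = 5 ⇒ b_0 = 6 − 0 − 5 = 1; all invariant factors of ∂_1 are 1 so no torsion. So H_0 ≅ Z.
rank ∂_1 = 5, rank ∂_2 = 6 ⇒ b_1 = 12 − 5 − 6 = 1; all invariant factors of ∂_2 are 1 so no torsion. So H_1 ≅ Z.
rank ∂_2 = 6, rank ∂_3 = 0 ⇒ b_2 = 6 − 6 − 0 = 0. So H_2 ≅ 0.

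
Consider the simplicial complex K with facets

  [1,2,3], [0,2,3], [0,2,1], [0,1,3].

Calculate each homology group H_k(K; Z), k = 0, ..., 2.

Take the total order 0 < 1 < 2 < 3 on the vertex set. Then K (dimension 2) consists of the simplices:

  0-simplices (4): [0], [1], [2], [3]
  1-simplices (6): [0,1], [0,2], [0,3], [1,2], [1,3], [2,3]
  2-simplices (4): [0,1,2], [0,1,3], [0,2,3], [1,2,3]

Hence C_0 ≅ Z^4, C_1 ≅ Z^6, C_2 ≅ Z^4.

∂_1: C_1 → C_0 maps an edge to its endpoints' difference, ∂[p,q] = q − p.
The 4×6 boundary matrix has rank 3 and Smith normal form diag(1,1,1).

∂_2: C_2 → C_1 sends each 2-simplex [p,q,r] to [q,r] − [p,r] + [p,q]. For instance
  ∂[1,2,3] = [2,3] − [1,3] + [1,2],
  ∂[0,2,3] = [2,3] − [0,3] + [0,2].
As a 6×4 matrix over Z this has rank 3, with invariant factors (1,1,1).

From H_k ≅ ker(∂_k) / im(∂_{k+1}) we obtain:

  H_0: rank C_0 − rank ∂_1 = 4 − 3 = 1, and the invariant factors of ∂_1 are all 1, so H_0 = Z.
  H_1: rank ker ∂_1 − rank ∂_2 = (6 − 3) − 3 = 0, and the invariant factors of ∂_2 are all 1, so H_1 = 0.
  H_2: rank ker ∂_2 − rank ∂_3 = (4 − 3) − 0 = 1, and there is no ∂_3, so H_2 = Z.

H_0 = Z,  H_1 = 0,  H_2 = Z.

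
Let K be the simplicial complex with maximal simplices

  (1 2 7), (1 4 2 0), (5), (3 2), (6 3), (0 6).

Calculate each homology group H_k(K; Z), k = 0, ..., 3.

H_0 = Z^2,  H_1 = Z,  H_2 = 0,  H_3 = 0.

Order the vertices as 0 < 1 < 2 < 3 < 4 < 5 < 6 < 7. Listing each simplex with vertices in this order, K has dimension 3 with simplices:

  0-simplices (8): [0], [1], [2], [3], [4], [5], [6], [7]
  1-simplices (11): [0,1], [0,2], [0,4], [0,6], [1,2], [1,4], [1,7], [2,3], [2,4], [2,7], [3,6]
  2-simplices (5): [0,1,2], [0,1,4], [0,2,4], [1,2,4], [1,2,7]
  3-simplices (1): [0,1,2,4]

so the chain groups are C_0 ≅ Z^8, C_1 ≅ Z^11, C_2 ≅ Z^5, C_3 ≅ Z^1.

The boundary map ∂_1: C_1 → C_0 is given by ∂[p,q] = [q] − [p].
As a 8×11 matrix over Z this has rank 6, with invariant factors (1,1,1,1,1,1).

Boundary ∂_2: C_2 → C_1 maps a triangle to the signed sum of its edges. For instance
  ∂[1,2,4] = [2,4] − [1,4] + [1,2],
  ∂[0,1,4] = [1,4] − [0,4] + [0,1].
As a 11×5 matrix over Z this has rank 4, with invariant factors (1,1,1,1).

∂_3: C_3 → C_2 sends each 3-simplex σ to the alternating sum Σ_i (−1)^i (σ with its i-th vertex removed). For instance
  ∂[0,1,2,4] = [1,2,4] − [0,2,4] + [0,1,4] − [0,1,2].
The resulting 5×1 matrix has rank 1, and its Smith normal form has invariant factors (1).

From H_k ≅ ker(∂_k) / im(∂_{k+1}) we obtain:

  H_0: rank C_0 − rank ∂_1 = 8 − 6 = 2, and the invariant factors of ∂_1 are all 1, so H_0 = Z^2.
  H_1: rank ker ∂_1 − rank ∂_2 = (11 − 6) − 4 = 1, and the invariant factors of ∂_2 are all 1, so H_1 = Z.
  H_2: rank ker ∂_2 − rank ∂_3 = (5 − 4) − 1 = 0, and the invariant factors of ∂_3 are all 1, so H_2 = 0.
  H_3: rank ker ∂_3 − rank ∂_4 = (1 − 1) − 0 = 0, and there is no ∂_4, so H_3 = 0.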